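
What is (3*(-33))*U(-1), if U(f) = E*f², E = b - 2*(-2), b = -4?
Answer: 0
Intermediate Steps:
E = 0 (E = -4 - 2*(-2) = -4 + 4 = 0)
U(f) = 0 (U(f) = 0*f² = 0)
(3*(-33))*U(-1) = (3*(-33))*0 = -99*0 = 0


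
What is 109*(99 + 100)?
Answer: 21691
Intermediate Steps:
109*(99 + 100) = 109*199 = 21691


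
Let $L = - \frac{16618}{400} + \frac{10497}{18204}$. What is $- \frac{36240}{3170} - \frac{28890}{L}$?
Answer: $\frac{2733531035928}{3940247551} \approx 693.75$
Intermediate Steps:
$L = - \frac{12429803}{303400}$ ($L = \left(-16618\right) \frac{1}{400} + 10497 \cdot \frac{1}{18204} = - \frac{8309}{200} + \frac{3499}{6068} = - \frac{12429803}{303400} \approx -40.968$)
$- \frac{36240}{3170} - \frac{28890}{L} = - \frac{36240}{3170} - \frac{28890}{- \frac{12429803}{303400}} = \left(-36240\right) \frac{1}{3170} - - \frac{8765226000}{12429803} = - \frac{3624}{317} + \frac{8765226000}{12429803} = \frac{2733531035928}{3940247551}$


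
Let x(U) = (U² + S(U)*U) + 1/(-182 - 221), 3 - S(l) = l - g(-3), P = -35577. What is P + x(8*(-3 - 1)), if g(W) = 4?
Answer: -14427804/403 ≈ -35801.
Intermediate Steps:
S(l) = 7 - l (S(l) = 3 - (l - 1*4) = 3 - (l - 4) = 3 - (-4 + l) = 3 + (4 - l) = 7 - l)
x(U) = -1/403 + U² + U*(7 - U) (x(U) = (U² + (7 - U)*U) + 1/(-182 - 221) = (U² + U*(7 - U)) + 1/(-403) = (U² + U*(7 - U)) - 1/403 = -1/403 + U² + U*(7 - U))
P + x(8*(-3 - 1)) = -35577 + (-1/403 + 7*(8*(-3 - 1))) = -35577 + (-1/403 + 7*(8*(-4))) = -35577 + (-1/403 + 7*(-32)) = -35577 + (-1/403 - 224) = -35577 - 90273/403 = -14427804/403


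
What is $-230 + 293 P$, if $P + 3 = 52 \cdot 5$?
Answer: $75071$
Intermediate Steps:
$P = 257$ ($P = -3 + 52 \cdot 5 = -3 + 260 = 257$)
$-230 + 293 P = -230 + 293 \cdot 257 = -230 + 75301 = 75071$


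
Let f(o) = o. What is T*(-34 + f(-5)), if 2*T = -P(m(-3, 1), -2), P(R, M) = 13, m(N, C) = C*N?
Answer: 507/2 ≈ 253.50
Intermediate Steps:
T = -13/2 (T = (-1*13)/2 = (1/2)*(-13) = -13/2 ≈ -6.5000)
T*(-34 + f(-5)) = -13*(-34 - 5)/2 = -13/2*(-39) = 507/2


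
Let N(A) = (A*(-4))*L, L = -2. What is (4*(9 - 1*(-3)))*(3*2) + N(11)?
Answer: 376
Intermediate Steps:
N(A) = 8*A (N(A) = (A*(-4))*(-2) = -4*A*(-2) = 8*A)
(4*(9 - 1*(-3)))*(3*2) + N(11) = (4*(9 - 1*(-3)))*(3*2) + 8*11 = (4*(9 + 3))*6 + 88 = (4*12)*6 + 88 = 48*6 + 88 = 288 + 88 = 376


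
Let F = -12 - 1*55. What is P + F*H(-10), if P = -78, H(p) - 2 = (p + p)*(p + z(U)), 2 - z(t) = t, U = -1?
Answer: -9592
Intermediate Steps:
z(t) = 2 - t
H(p) = 2 + 2*p*(3 + p) (H(p) = 2 + (p + p)*(p + (2 - 1*(-1))) = 2 + (2*p)*(p + (2 + 1)) = 2 + (2*p)*(p + 3) = 2 + (2*p)*(3 + p) = 2 + 2*p*(3 + p))
F = -67 (F = -12 - 55 = -67)
P + F*H(-10) = -78 - 67*(2 + 2*(-10)² + 6*(-10)) = -78 - 67*(2 + 2*100 - 60) = -78 - 67*(2 + 200 - 60) = -78 - 67*142 = -78 - 9514 = -9592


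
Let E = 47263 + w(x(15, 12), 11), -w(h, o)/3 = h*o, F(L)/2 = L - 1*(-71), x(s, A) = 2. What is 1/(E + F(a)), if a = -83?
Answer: 1/47173 ≈ 2.1199e-5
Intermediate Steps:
F(L) = 142 + 2*L (F(L) = 2*(L - 1*(-71)) = 2*(L + 71) = 2*(71 + L) = 142 + 2*L)
w(h, o) = -3*h*o
E = 47197 (E = 47263 - 3*2*11 = 47263 - 66 = 47197)
1/(E + F(a)) = 1/(47197 + (142 + 2*(-83))) = 1/(47197 + (142 - 166)) = 1/(47197 - 24) = 1/47173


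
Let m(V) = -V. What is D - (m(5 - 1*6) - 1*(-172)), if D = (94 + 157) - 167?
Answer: -89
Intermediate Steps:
D = 84 (D = 251 - 167 = 84)
D - (m(5 - 1*6) - 1*(-172)) = 84 - (-(5 - 1*6) - 1*(-172)) = 84 - (-(5 - 6) + 172) = 84 - (-1*(-1) + 172) = 84 - (1 + 172) = 84 - 1*173 = 84 - 173 = -89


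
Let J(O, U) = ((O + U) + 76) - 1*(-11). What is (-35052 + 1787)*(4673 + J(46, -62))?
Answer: -157809160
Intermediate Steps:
J(O, U) = 87 + O + U (J(O, U) = (76 + O + U) + 11 = 87 + O + U)
(-35052 + 1787)*(4673 + J(46, -62)) = (-35052 + 1787)*(4673 + (87 + 46 - 62)) = -33265*(4673 + 71) = -33265*4744 = -157809160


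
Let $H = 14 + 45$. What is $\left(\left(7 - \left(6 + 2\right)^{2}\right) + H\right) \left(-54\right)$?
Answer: $-108$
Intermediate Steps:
$H = 59$
$\left(\left(7 - \left(6 + 2\right)^{2}\right) + H\right) \left(-54\right) = \left(\left(7 - \left(6 + 2\right)^{2}\right) + 59\right) \left(-54\right) = \left(\left(7 - 8^{2}\right) + 59\right) \left(-54\right) = \left(\left(7 - 64\right) + 59\right) \left(-54\right) = \left(-57 + 59\right) \left(-54\right) = 2 \left(-54\right) = -108$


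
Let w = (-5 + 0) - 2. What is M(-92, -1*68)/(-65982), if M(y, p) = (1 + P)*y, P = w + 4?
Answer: -92/32991 ≈ -0.0027886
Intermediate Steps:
w = -7 (w = -5 - 2 = -7)
P = -3 (P = -7 + 4 = -3)
M(y, p) = -2*y (M(y, p) = (1 - 3)*y = -2*y)
M(-92, -1*68)/(-65982) = -2*(-92)/(-65982) = 184*(-1/65982) = -92/32991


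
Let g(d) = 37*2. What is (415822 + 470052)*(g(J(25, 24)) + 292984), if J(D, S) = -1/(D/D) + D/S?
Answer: 259612462692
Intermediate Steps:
J(D, S) = -1 + D/S (J(D, S) = -1/1 + D/S = -1*1 + D/S = -1 + D/S)
g(d) = 74
(415822 + 470052)*(g(J(25, 24)) + 292984) = (415822 + 470052)*(74 + 292984) = 885874*293058 = 259612462692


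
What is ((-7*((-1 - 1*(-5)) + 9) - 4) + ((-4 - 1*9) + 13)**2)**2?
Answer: 9025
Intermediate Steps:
((-7*((-1 - 1*(-5)) + 9) - 4) + ((-4 - 1*9) + 13)**2)**2 = ((-7*((-1 + 5) + 9) - 4) + ((-4 - 9) + 13)**2)**2 = ((-7*(4 + 9) - 4) + (-13 + 13)**2)**2 = ((-7*13 - 4) + 0**2)**2 = ((-91 - 4) + 0)**2 = (-95 + 0)**2 = (-95)**2 = 9025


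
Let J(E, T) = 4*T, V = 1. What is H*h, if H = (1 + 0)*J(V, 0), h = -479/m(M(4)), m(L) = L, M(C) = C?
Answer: 0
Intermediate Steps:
h = -479/4 ≈ -119.75
H = 0 (H = (1 + 0)*(4*0) = 1*0 = 0)
H*h = 0*(-479/4) = 0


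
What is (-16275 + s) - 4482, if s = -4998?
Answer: -25755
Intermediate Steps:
(-16275 + s) - 4482 = (-16275 - 4998) - 4482 = -21273 - 4482 = -25755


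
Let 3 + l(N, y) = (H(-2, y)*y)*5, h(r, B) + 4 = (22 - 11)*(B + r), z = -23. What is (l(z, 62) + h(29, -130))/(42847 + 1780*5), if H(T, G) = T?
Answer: -1738/51747 ≈ -0.033587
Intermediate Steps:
h(r, B) = -4 + 11*B + 11*r (h(r, B) = -4 + (22 - 11)*(B + r) = -4 + 11*(B + r) = -4 + (11*B + 11*r) = -4 + 11*B + 11*r)
l(N, y) = -3 - 10*y (l(N, y) = -3 - 2*y*5 = -3 - 10*y)
(l(z, 62) + h(29, -130))/(42847 + 1780*5) = ((-3 - 10*62) + (-4 + 11*(-130) + 11*29))/(42847 + 1780*5) = ((-3 - 620) + (-4 - 1430 + 319))/(42847 + 8900) = (-623 - 1115)/51747 = -1738*1/51747 = -1738/51747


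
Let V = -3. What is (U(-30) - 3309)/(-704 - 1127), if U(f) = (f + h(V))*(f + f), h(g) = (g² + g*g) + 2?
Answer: 2709/1831 ≈ 1.4795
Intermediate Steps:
h(g) = 2 + 2*g² (h(g) = (g² + g²) + 2 = 2*g² + 2 = 2 + 2*g²)
U(f) = 2*f*(20 + f) (U(f) = (f + (2 + 2*(-3)²))*(f + f) = (f + (2 + 2*9))*(2*f) = (f + (2 + 18))*(2*f) = (f + 20)*(2*f) = (20 + f)*(2*f) = 2*f*(20 + f))
(U(-30) - 3309)/(-704 - 1127) = (2*(-30)*(20 - 30) - 3309)/(-704 - 1127) = (2*(-30)*(-10) - 3309)/(-1831) = (600 - 3309)*(-1/1831) = -2709*(-1/1831) = 2709/1831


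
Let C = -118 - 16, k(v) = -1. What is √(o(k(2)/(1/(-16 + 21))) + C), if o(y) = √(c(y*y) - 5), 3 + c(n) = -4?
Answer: √(-134 + 2*I*√3) ≈ 0.1496 + 11.577*I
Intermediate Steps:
c(n) = -7 (c(n) = -3 - 4 = -7)
o(y) = 2*I*√3 (o(y) = √(-7 - 5) = √(-12) = 2*I*√3)
C = -134
√(o(k(2)/(1/(-16 + 21))) + C) = √(2*I*√3 - 134) = √(-134 + 2*I*√3)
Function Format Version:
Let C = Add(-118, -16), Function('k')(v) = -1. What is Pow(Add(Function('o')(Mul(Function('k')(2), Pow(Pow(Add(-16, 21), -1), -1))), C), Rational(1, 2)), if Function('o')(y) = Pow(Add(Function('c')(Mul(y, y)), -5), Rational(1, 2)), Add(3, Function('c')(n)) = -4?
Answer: Pow(Add(-134, Mul(2, I, Pow(3, Rational(1, 2)))), Rational(1, 2)) ≈ Add(0.1496, Mul(11.577, I))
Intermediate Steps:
Function('c')(n) = -7 (Function('c')(n) = Add(-3, -4) = -7)
Function('o')(y) = Mul(2, I, Pow(3, Rational(1, 2))) (Function('o')(y) = Pow(Add(-7, -5), Rational(1, 2)) = Pow(-12, Rational(1, 2)) = Mul(2, I, Pow(3, Rational(1, 2))))
C = -134
Pow(Add(Function('o')(Mul(Function('k')(2), Pow(Pow(Add(-16, 21), -1), -1))), C), Rational(1, 2)) = Pow(Add(Mul(2, I, Pow(3, Rational(1, 2))), -134), Rational(1, 2)) = Pow(Add(-134, Mul(2, I, Pow(3, Rational(1, 2)))), Rational(1, 2))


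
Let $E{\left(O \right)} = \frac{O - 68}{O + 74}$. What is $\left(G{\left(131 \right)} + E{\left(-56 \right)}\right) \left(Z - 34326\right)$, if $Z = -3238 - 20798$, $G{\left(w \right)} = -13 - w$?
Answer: $\frac{26418532}{3} \approx 8.8062 \cdot 10^{6}$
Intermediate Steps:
$Z = -24036$ ($Z = -3238 - 20798 = -24036$)
$E{\left(O \right)} = \frac{-68 + O}{74 + O}$
$\left(G{\left(131 \right)} + E{\left(-56 \right)}\right) \left(Z - 34326\right) = \left(\left(-13 - 131\right) + \frac{-68 - 56}{74 - 56}\right) \left(-24036 - 34326\right) = \left(\left(-13 - 131\right) + \frac{1}{18} \left(-124\right)\right) \left(-58362\right) = \left(-144 + \frac{1}{18} \left(-124\right)\right) \left(-58362\right) = \left(-144 - \frac{62}{9}\right) \left(-58362\right) = \left(- \frac{1358}{9}\right) \left(-58362\right) = \frac{26418532}{3}$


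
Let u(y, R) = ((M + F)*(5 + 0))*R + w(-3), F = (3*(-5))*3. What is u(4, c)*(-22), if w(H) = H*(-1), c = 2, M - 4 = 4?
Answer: 8074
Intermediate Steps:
M = 8 (M = 4 + 4 = 8)
F = -45 (F = -15*3 = -45)
w(H) = -H
u(y, R) = 3 - 185*R (u(y, R) = ((8 - 45)*(5 + 0))*R - 1*(-3) = (-37*5)*R + 3 = -185*R + 3 = 3 - 185*R)
u(4, c)*(-22) = (3 - 185*2)*(-22) = (3 - 370)*(-22) = -367*(-22) = 8074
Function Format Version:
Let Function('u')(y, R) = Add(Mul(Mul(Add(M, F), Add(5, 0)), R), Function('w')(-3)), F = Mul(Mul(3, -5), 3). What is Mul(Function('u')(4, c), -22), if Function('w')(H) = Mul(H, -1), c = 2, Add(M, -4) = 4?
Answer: 8074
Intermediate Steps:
M = 8 (M = Add(4, 4) = 8)
F = -45 (F = Mul(-15, 3) = -45)
Function('w')(H) = Mul(-1, H)
Function('u')(y, R) = Add(3, Mul(-185, R)) (Function('u')(y, R) = Add(Mul(Mul(Add(8, -45), Add(5, 0)), R), Mul(-1, -3)) = Add(Mul(Mul(-37, 5), R), 3) = Add(Mul(-185, R), 3) = Add(3, Mul(-185, R)))
Mul(Function('u')(4, c), -22) = Mul(Add(3, Mul(-185, 2)), -22) = Mul(Add(3, -370), -22) = Mul(-367, -22) = 8074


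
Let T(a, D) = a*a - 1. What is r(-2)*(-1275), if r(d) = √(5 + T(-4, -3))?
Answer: -2550*√5 ≈ -5702.0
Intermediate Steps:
T(a, D) = -1 + a² (T(a, D) = a² - 1 = -1 + a²)
r(d) = 2*√5 (r(d) = √(5 + (-1 + (-4)²)) = √(5 + (-1 + 16)) = √(5 + 15) = √20 = 2*√5)
r(-2)*(-1275) = (2*√5)*(-1275) = -2550*√5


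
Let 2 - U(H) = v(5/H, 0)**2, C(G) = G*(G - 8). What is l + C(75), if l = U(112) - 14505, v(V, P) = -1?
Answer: -9479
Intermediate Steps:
C(G) = G*(-8 + G)
U(H) = 1 (U(H) = 2 - 1*(-1)**2 = 2 - 1*1 = 2 - 1 = 1)
l = -14504 (l = 1 - 14505 = -14504)
l + C(75) = -14504 + 75*(-8 + 75) = -14504 + 75*67 = -14504 + 5025 = -9479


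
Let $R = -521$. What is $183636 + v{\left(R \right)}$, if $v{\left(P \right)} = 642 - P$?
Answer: $184799$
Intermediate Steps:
$183636 + v{\left(R \right)} = 183636 + \left(642 - -521\right) = 183636 + \left(642 + 521\right) = 183636 + 1163 = 184799$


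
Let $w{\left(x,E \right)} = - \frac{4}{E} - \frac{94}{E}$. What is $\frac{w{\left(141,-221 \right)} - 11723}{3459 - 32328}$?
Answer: $\frac{2590685}{6380049} \approx 0.40606$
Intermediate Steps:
$w{\left(x,E \right)} = - \frac{98}{E}$
$\frac{w{\left(141,-221 \right)} - 11723}{3459 - 32328} = \frac{- \frac{98}{-221} - 11723}{3459 - 32328} = \frac{\left(-98\right) \left(- \frac{1}{221}\right) - 11723}{-28869} = \left(\frac{98}{221} - 11723\right) \left(- \frac{1}{28869}\right) = \left(- \frac{2590685}{221}\right) \left(- \frac{1}{28869}\right) = \frac{2590685}{6380049}$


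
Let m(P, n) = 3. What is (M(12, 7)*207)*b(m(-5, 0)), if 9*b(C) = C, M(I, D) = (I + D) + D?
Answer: 1794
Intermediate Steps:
M(I, D) = I + 2*D (M(I, D) = (D + I) + D = I + 2*D)
b(C) = C/9
(M(12, 7)*207)*b(m(-5, 0)) = ((12 + 2*7)*207)*((⅑)*3) = ((12 + 14)*207)*(⅓) = (26*207)*(⅓) = 5382*(⅓) = 1794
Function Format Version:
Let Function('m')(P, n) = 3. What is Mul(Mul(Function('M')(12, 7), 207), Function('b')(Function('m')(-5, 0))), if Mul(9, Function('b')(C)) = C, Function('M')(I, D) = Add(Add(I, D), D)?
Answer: 1794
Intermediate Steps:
Function('M')(I, D) = Add(I, Mul(2, D)) (Function('M')(I, D) = Add(Add(D, I), D) = Add(I, Mul(2, D)))
Function('b')(C) = Mul(Rational(1, 9), C)
Mul(Mul(Function('M')(12, 7), 207), Function('b')(Function('m')(-5, 0))) = Mul(Mul(Add(12, Mul(2, 7)), 207), Mul(Rational(1, 9), 3)) = Mul(Mul(Add(12, 14), 207), Rational(1, 3)) = Mul(Mul(26, 207), Rational(1, 3)) = Mul(5382, Rational(1, 3)) = 1794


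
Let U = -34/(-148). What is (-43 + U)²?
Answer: 10017225/5476 ≈ 1829.3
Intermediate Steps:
U = 17/74 (U = -34*(-1/148) = 17/74 ≈ 0.22973)
(-43 + U)² = (-43 + 17/74)² = (-3165/74)² = 10017225/5476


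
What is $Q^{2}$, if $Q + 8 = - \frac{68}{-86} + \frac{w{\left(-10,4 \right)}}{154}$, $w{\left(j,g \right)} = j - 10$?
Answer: $\frac{590490000}{10962721} \approx 53.863$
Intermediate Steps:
$w{\left(j,g \right)} = -10 + j$
$Q = - \frac{24300}{3311}$ ($Q = -8 + \left(- \frac{68}{-86} + \frac{-10 - 10}{154}\right) = -8 - - \frac{2188}{3311} = -8 + \left(\frac{34}{43} - \frac{10}{77}\right) = -8 + \frac{2188}{3311} = - \frac{24300}{3311} \approx -7.3392$)
$Q^{2} = \left(- \frac{24300}{3311}\right)^{2} = \frac{590490000}{10962721}$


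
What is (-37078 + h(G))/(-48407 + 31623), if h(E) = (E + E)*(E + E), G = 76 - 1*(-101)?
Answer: -44119/8392 ≈ -5.2573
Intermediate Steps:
G = 177 (G = 76 + 101 = 177)
h(E) = 4*E² (h(E) = (2*E)*(2*E) = 4*E²)
(-37078 + h(G))/(-48407 + 31623) = (-37078 + 4*177²)/(-48407 + 31623) = (-37078 + 4*31329)/(-16784) = (-37078 + 125316)*(-1/16784) = 88238*(-1/16784) = -44119/8392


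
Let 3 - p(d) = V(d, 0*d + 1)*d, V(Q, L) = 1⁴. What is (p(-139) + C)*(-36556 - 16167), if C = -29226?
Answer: 1533395732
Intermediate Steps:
V(Q, L) = 1
p(d) = 3 - d
(p(-139) + C)*(-36556 - 16167) = ((3 - 1*(-139)) - 29226)*(-36556 - 16167) = ((3 + 139) - 29226)*(-52723) = (142 - 29226)*(-52723) = -29084*(-52723) = 1533395732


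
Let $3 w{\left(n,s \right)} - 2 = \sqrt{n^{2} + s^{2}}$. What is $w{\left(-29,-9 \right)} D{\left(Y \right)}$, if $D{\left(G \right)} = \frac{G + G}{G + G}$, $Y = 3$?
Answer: $\frac{2}{3} + \frac{\sqrt{922}}{3} \approx 10.788$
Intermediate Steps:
$w{\left(n,s \right)} = \frac{2}{3} + \frac{\sqrt{n^{2} + s^{2}}}{3}$
$D{\left(G \right)} = 1$ ($D{\left(G \right)} = \frac{2 G}{2 G} = 2 G \frac{1}{2 G} = 1$)
$w{\left(-29,-9 \right)} D{\left(Y \right)} = \left(\frac{2}{3} + \frac{\sqrt{\left(-29\right)^{2} + \left(-9\right)^{2}}}{3}\right) 1 = \left(\frac{2}{3} + \frac{\sqrt{841 + 81}}{3}\right) 1 = \left(\frac{2}{3} + \frac{\sqrt{922}}{3}\right) 1 = \frac{2}{3} + \frac{\sqrt{922}}{3}$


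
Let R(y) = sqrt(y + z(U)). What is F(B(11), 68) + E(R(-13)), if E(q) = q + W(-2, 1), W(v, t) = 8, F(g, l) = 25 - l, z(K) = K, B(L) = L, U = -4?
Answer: -35 + I*sqrt(17) ≈ -35.0 + 4.1231*I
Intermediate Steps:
R(y) = sqrt(-4 + y) (R(y) = sqrt(y - 4) = sqrt(-4 + y))
E(q) = 8 + q (E(q) = q + 8 = 8 + q)
F(B(11), 68) + E(R(-13)) = (25 - 1*68) + (8 + sqrt(-4 - 13)) = (25 - 68) + (8 + sqrt(-17)) = -43 + (8 + I*sqrt(17)) = -35 + I*sqrt(17)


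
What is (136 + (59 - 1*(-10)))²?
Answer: 42025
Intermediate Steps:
(136 + (59 - 1*(-10)))² = (136 + (59 + 10))² = (136 + 69)² = 205² = 42025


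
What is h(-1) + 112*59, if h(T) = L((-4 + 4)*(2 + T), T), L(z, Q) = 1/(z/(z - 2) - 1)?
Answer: 6607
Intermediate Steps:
L(z, Q) = 1/(-1 + z/(-2 + z)) (L(z, Q) = 1/(z/(-2 + z) - 1) = 1/(-1 + z/(-2 + z)))
h(T) = -1 (h(T) = -1 + ((-4 + 4)*(2 + T))/2 = -1 + (0*(2 + T))/2 = -1 + (½)*0 = -1 + 0 = -1)
h(-1) + 112*59 = -1 + 112*59 = -1 + 6608 = 6607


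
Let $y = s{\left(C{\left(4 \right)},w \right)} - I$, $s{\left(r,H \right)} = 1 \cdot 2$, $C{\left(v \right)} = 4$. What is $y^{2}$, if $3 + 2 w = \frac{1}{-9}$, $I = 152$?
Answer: $22500$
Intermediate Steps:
$w = - \frac{14}{9}$ ($w = - \frac{3}{2} + \frac{1}{2 \left(-9\right)} = - \frac{3}{2} + \frac{1}{2} \left(- \frac{1}{9}\right) = - \frac{3}{2} - \frac{1}{18} = - \frac{14}{9} \approx -1.5556$)
$s{\left(r,H \right)} = 2$
$y = -150$ ($y = 2 - 152 = -150$)
$y^{2} = \left(-150\right)^{2} = 22500$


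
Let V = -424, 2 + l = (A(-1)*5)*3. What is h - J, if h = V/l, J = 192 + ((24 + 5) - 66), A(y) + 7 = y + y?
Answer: -20811/137 ≈ -151.91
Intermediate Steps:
A(y) = -7 + 2*y (A(y) = -7 + (y + y) = -7 + 2*y)
l = -137 (l = -2 + ((-7 + 2*(-1))*5)*3 = -2 + ((-7 - 2)*5)*3 = -2 - 9*5*3 = -2 - 45*3 = -2 - 135 = -137)
J = 155 (J = 192 + (29 - 66) = 192 - 37 = 155)
h = 424/137 (h = -424/(-137) = -424*(-1/137) = 424/137 ≈ 3.0949)
h - J = 424/137 - 1*155 = 424/137 - 155 = -20811/137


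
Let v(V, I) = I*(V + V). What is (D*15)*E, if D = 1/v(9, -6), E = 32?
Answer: -40/9 ≈ -4.4444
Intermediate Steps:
v(V, I) = 2*I*V (v(V, I) = I*(2*V) = 2*I*V)
D = -1/108 (D = 1/(2*(-6)*9) = 1/(-108) = -1/108 ≈ -0.0092593)
(D*15)*E = -1/108*15*32 = -5/36*32 = -40/9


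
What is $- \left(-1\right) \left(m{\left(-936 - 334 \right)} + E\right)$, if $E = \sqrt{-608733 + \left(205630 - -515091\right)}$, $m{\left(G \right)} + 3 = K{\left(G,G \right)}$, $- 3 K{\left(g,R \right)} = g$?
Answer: $\frac{1261}{3} + 2 \sqrt{27997} \approx 754.98$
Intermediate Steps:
$K{\left(g,R \right)} = - \frac{g}{3}$
$m{\left(G \right)} = -3 - \frac{G}{3}$
$E = 2 \sqrt{27997}$ ($E = \sqrt{-608733 + \left(205630 + 515091\right)} = \sqrt{-608733 + 720721} = \sqrt{111988} = 2 \sqrt{27997} \approx 334.65$)
$- \left(-1\right) \left(m{\left(-936 - 334 \right)} + E\right) = - \left(-1\right) \left(\left(-3 - \frac{-936 - 334}{3}\right) + 2 \sqrt{27997}\right) = - \left(-1\right) \left(\left(-3 - - \frac{1270}{3}\right) + 2 \sqrt{27997}\right) = - \left(-1\right) \left(\left(-3 + \frac{1270}{3}\right) + 2 \sqrt{27997}\right) = - \left(-1\right) \left(\frac{1261}{3} + 2 \sqrt{27997}\right) = - (- \frac{1261}{3} - 2 \sqrt{27997}) = \frac{1261}{3} + 2 \sqrt{27997}$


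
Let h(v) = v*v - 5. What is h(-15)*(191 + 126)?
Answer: 69740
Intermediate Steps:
h(v) = -5 + v**2 (h(v) = v**2 - 5 = -5 + v**2)
h(-15)*(191 + 126) = (-5 + (-15)**2)*(191 + 126) = (-5 + 225)*317 = 220*317 = 69740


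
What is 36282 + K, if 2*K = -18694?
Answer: 26935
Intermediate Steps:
K = -9347 (K = (½)*(-18694) = -9347)
36282 + K = 36282 - 9347 = 26935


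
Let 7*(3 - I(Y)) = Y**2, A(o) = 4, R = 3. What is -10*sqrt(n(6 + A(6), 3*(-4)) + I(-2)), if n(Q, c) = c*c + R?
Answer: -10*sqrt(7322)/7 ≈ -122.24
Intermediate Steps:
n(Q, c) = 3 + c**2 (n(Q, c) = c*c + 3 = c**2 + 3 = 3 + c**2)
I(Y) = 3 - Y**2/7
-10*sqrt(n(6 + A(6), 3*(-4)) + I(-2)) = -10*sqrt((3 + (3*(-4))**2) + (3 - 1/7*(-2)**2)) = -10*sqrt((3 + (-12)**2) + (3 - 1/7*4)) = -10*sqrt((3 + 144) + (3 - 4/7)) = -10*sqrt(147 + 17/7) = -10*sqrt(7322)/7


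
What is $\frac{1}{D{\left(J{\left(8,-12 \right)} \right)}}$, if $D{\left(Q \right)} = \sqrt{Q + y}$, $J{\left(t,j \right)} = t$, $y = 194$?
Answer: $\frac{\sqrt{202}}{202} \approx 0.07036$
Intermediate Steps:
$D{\left(Q \right)} = \sqrt{194 + Q}$ ($D{\left(Q \right)} = \sqrt{Q + 194} = \sqrt{194 + Q}$)
$\frac{1}{D{\left(J{\left(8,-12 \right)} \right)}} = \frac{1}{\sqrt{194 + 8}} = \frac{1}{\sqrt{202}} = \frac{\sqrt{202}}{202}$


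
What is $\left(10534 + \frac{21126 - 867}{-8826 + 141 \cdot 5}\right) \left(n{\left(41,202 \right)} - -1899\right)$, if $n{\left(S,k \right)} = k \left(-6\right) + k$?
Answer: $\frac{25344309865}{2707} \approx 9.3625 \cdot 10^{6}$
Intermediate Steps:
$n{\left(S,k \right)} = - 5 k$ ($n{\left(S,k \right)} = - 6 k + k = - 5 k$)
$\left(10534 + \frac{21126 - 867}{-8826 + 141 \cdot 5}\right) \left(n{\left(41,202 \right)} - -1899\right) = \left(10534 + \frac{21126 - 867}{-8826 + 141 \cdot 5}\right) \left(\left(-5\right) 202 - -1899\right) = \left(10534 + \frac{20259}{-8826 + 705}\right) \left(-1010 + 1899\right) = \left(10534 + \frac{20259}{-8121}\right) 889 = \left(10534 + 20259 \left(- \frac{1}{8121}\right)\right) 889 = \left(10534 - \frac{6753}{2707}\right) 889 = \frac{28508785}{2707} \cdot 889 = \frac{25344309865}{2707}$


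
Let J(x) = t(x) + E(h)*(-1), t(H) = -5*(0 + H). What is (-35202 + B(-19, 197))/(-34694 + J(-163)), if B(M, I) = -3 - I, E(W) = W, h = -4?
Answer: 35402/33875 ≈ 1.0451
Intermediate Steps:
t(H) = -5*H
J(x) = 4 - 5*x (J(x) = -5*x - 4*(-1) = -5*x + 4 = 4 - 5*x)
(-35202 + B(-19, 197))/(-34694 + J(-163)) = (-35202 + (-3 - 1*197))/(-34694 + (4 - 5*(-163))) = (-35202 + (-3 - 197))/(-34694 + (4 + 815)) = (-35202 - 200)/(-34694 + 819) = -35402/(-33875) = -35402*(-1/33875) = 35402/33875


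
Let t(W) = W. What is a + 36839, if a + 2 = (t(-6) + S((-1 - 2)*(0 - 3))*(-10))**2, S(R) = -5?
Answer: 38773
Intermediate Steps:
a = 1934 (a = -2 + (-6 - 5*(-10))**2 = -2 + (-6 + 50)**2 = -2 + 44**2 = -2 + 1936 = 1934)
a + 36839 = 1934 + 36839 = 38773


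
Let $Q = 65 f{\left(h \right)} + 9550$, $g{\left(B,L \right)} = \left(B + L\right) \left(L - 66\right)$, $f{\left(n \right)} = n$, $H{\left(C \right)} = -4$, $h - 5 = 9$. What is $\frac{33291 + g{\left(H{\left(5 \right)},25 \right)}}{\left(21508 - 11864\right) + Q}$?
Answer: $\frac{16215}{10052} \approx 1.6131$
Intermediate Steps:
$h = 14$ ($h = 5 + 9 = 14$)
$g{\left(B,L \right)} = \left(-66 + L\right) \left(B + L\right)$ ($g{\left(B,L \right)} = \left(B + L\right) \left(-66 + L\right) = \left(-66 + L\right) \left(B + L\right)$)
$Q = 10460$ ($Q = 65 \cdot 14 + 9550 = 910 + 9550 = 10460$)
$\frac{33291 + g{\left(H{\left(5 \right)},25 \right)}}{\left(21508 - 11864\right) + Q} = \frac{33291 - \left(1486 - 625\right)}{\left(21508 - 11864\right) + 10460} = \frac{33291 + \left(625 + 264 - 1650 - 100\right)}{\left(21508 - 11864\right) + 10460} = \frac{33291 - 861}{9644 + 10460} = \frac{32430}{20104} = 32430 \cdot \frac{1}{20104} = \frac{16215}{10052}$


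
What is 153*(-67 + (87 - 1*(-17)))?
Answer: 5661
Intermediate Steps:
153*(-67 + (87 - 1*(-17))) = 153*(-67 + (87 + 17)) = 153*(-67 + 104) = 153*37 = 5661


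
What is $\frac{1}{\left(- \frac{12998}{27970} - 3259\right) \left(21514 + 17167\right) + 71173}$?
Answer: $- \frac{13985}{1762224418729} \approx -7.936 \cdot 10^{-9}$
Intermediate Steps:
$\frac{1}{\left(- \frac{12998}{27970} - 3259\right) \left(21514 + 17167\right) + 71173} = \frac{1}{\left(\left(-12998\right) \frac{1}{27970} - 3259\right) 38681 + 71173} = \frac{1}{\left(- \frac{6499}{13985} - 3259\right) 38681 + 71173} = \frac{1}{\left(- \frac{45583614}{13985}\right) 38681 + 71173} = \frac{1}{- \frac{1763219773134}{13985} + 71173} = \frac{1}{- \frac{1762224418729}{13985}} = - \frac{13985}{1762224418729}$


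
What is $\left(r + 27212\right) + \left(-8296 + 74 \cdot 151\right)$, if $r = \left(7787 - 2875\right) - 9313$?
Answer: $25689$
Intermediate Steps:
$r = -4401$ ($r = 4912 - 9313 = -4401$)
$\left(r + 27212\right) + \left(-8296 + 74 \cdot 151\right) = \left(-4401 + 27212\right) + \left(-8296 + 74 \cdot 151\right) = 22811 + \left(-8296 + 11174\right) = 22811 + 2878 = 25689$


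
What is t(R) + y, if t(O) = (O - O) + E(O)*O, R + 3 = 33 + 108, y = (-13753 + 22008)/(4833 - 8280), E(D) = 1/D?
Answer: -4808/3447 ≈ -1.3948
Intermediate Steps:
E(D) = 1/D
y = -8255/3447 (y = 8255/(-3447) = 8255*(-1/3447) = -8255/3447 ≈ -2.3948)
R = 138 (R = -3 + (33 + 108) = -3 + 141 = 138)
t(O) = 1 (t(O) = (O - O) + O/O = 0 + 1 = 1)
t(R) + y = 1 - 8255/3447 = -4808/3447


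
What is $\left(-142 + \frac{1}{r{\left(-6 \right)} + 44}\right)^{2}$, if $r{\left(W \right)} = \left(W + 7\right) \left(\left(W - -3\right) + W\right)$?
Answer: $\frac{24690961}{1225} \approx 20156.0$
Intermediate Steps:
$r{\left(W \right)} = \left(3 + 2 W\right) \left(7 + W\right)$ ($r{\left(W \right)} = \left(7 + W\right) \left(\left(W + 3\right) + W\right) = \left(7 + W\right) \left(\left(3 + W\right) + W\right) = \left(7 + W\right) \left(3 + 2 W\right) = \left(3 + 2 W\right) \left(7 + W\right)$)
$\left(-142 + \frac{1}{r{\left(-6 \right)} + 44}\right)^{2} = \left(-142 + \frac{1}{\left(21 + 2 \left(-6\right)^{2} + 17 \left(-6\right)\right) + 44}\right)^{2} = \left(-142 + \frac{1}{\left(21 + 2 \cdot 36 - 102\right) + 44}\right)^{2} = \left(-142 + \frac{1}{\left(21 + 72 - 102\right) + 44}\right)^{2} = \left(-142 + \frac{1}{-9 + 44}\right)^{2} = \left(-142 + \frac{1}{35}\right)^{2} = \left(- \frac{4969}{35}\right)^{2} = \frac{24690961}{1225}$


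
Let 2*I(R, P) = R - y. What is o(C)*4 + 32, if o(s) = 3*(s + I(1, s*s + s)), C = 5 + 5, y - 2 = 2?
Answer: 134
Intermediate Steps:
y = 4 (y = 2 + 2 = 4)
I(R, P) = -2 + R/2 (I(R, P) = (R - 1*4)/2 = (R - 4)/2 = (-4 + R)/2 = -2 + R/2)
C = 10
o(s) = -9/2 + 3*s (o(s) = 3*(s + (-2 + (½)*1)) = 3*(s + (-2 + ½)) = 3*(s - 3/2) = 3*(-3/2 + s) = -9/2 + 3*s)
o(C)*4 + 32 = (-9/2 + 3*10)*4 + 32 = (-9/2 + 30)*4 + 32 = (51/2)*4 + 32 = 102 + 32 = 134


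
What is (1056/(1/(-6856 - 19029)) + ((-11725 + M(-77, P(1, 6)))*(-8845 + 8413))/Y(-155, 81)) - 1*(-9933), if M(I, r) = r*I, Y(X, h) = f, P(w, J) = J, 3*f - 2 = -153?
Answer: -4141813029/151 ≈ -2.7429e+7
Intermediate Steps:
f = -151/3 (f = ⅔ + (⅓)*(-153) = ⅔ - 51 = -151/3 ≈ -50.333)
Y(X, h) = -151/3
M(I, r) = I*r
(1056/(1/(-6856 - 19029)) + ((-11725 + M(-77, P(1, 6)))*(-8845 + 8413))/Y(-155, 81)) - 1*(-9933) = (1056/(1/(-6856 - 19029)) + ((-11725 - 77*6)*(-8845 + 8413))/(-151/3)) - 1*(-9933) = (1056/(1/(-25885)) + ((-11725 - 462)*(-432))*(-3/151)) + 9933 = (1056/(-1/25885) - 12187*(-432)*(-3/151)) + 9933 = (1056*(-25885) + 5264784*(-3/151)) + 9933 = (-27334560 - 15794352/151) + 9933 = -4143312912/151 + 9933 = -4141813029/151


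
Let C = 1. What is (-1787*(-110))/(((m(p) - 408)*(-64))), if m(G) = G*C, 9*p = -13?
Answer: 16083/2144 ≈ 7.5014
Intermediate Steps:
p = -13/9 (p = (⅑)*(-13) = -13/9 ≈ -1.4444)
m(G) = G (m(G) = G*1 = G)
(-1787*(-110))/(((m(p) - 408)*(-64))) = (-1787*(-110))/(((-13/9 - 408)*(-64))) = 196570/((-3685/9*(-64))) = 196570/(235840/9) = 196570*(9/235840) = 16083/2144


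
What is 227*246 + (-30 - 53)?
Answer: 55759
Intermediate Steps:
227*246 + (-30 - 53) = 55842 - 83 = 55759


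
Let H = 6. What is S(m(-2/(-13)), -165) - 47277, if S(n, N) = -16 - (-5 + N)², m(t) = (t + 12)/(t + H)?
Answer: -76193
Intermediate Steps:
m(t) = (12 + t)/(6 + t) (m(t) = (t + 12)/(t + 6) = (12 + t)/(6 + t))
S(m(-2/(-13)), -165) - 47277 = (-16 - (-5 - 165)²) - 47277 = (-16 - 1*(-170)²) - 47277 = (-16 - 1*28900) - 47277 = (-16 - 28900) - 47277 = -28916 - 47277 = -76193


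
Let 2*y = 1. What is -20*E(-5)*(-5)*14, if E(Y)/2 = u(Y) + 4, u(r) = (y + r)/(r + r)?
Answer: 12460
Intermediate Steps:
y = 1/2 (y = (1/2)*1 = 1/2 ≈ 0.50000)
u(r) = (1/2 + r)/(2*r) (u(r) = (1/2 + r)/(r + r) = (1/2 + r)/((2*r)) = (1/2 + r)*(1/(2*r)) = (1/2 + r)/(2*r))
E(Y) = 8 + (1 + 2*Y)/(2*Y) (E(Y) = 2*((1 + 2*Y)/(4*Y) + 4) = 2*(4 + (1 + 2*Y)/(4*Y)) = 8 + (1 + 2*Y)/(2*Y))
-20*E(-5)*(-5)*14 = -20*(9 + (1/2)/(-5))*(-5)*14 = -20*(9 + (1/2)*(-1/5))*(-5)*14 = -20*(9 - 1/10)*(-5)*14 = -178*(-5)*14 = -20*(-89/2)*14 = 890*14 = 12460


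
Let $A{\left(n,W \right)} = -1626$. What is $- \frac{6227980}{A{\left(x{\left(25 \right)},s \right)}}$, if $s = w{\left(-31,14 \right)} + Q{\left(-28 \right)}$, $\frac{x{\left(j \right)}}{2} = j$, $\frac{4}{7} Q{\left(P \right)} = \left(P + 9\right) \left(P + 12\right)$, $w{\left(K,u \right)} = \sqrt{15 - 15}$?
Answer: $\frac{3113990}{813} \approx 3830.2$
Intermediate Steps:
$w{\left(K,u \right)} = 0$ ($w{\left(K,u \right)} = \sqrt{0} = 0$)
$Q{\left(P \right)} = \frac{7 \left(9 + P\right) \left(12 + P\right)}{4}$ ($Q{\left(P \right)} = \frac{7 \left(P + 9\right) \left(P + 12\right)}{4} = \frac{7 \left(9 + P\right) \left(12 + P\right)}{4}$)
$x{\left(j \right)} = 2 j$
$s = 532$ ($s = 0 + \left(189 + \frac{7 \left(-28\right)^{2}}{4} + \frac{147}{4} \left(-28\right)\right) = 0 + \left(189 + \frac{7}{4} \cdot 784 - 1029\right) = 0 + \left(189 + 1372 - 1029\right) = 0 + 532 = 532$)
$- \frac{6227980}{A{\left(x{\left(25 \right)},s \right)}} = - \frac{6227980}{-1626} = \left(-6227980\right) \left(- \frac{1}{1626}\right) = \frac{3113990}{813}$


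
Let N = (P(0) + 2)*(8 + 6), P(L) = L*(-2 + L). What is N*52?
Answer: 1456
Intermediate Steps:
N = 28 (N = (0*(-2 + 0) + 2)*(8 + 6) = (0*(-2) + 2)*14 = (0 + 2)*14 = 2*14 = 28)
N*52 = 28*52 = 1456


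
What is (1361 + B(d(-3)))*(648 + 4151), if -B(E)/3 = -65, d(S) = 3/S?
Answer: 7467244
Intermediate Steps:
B(E) = 195 (B(E) = -3*(-65) = 195)
(1361 + B(d(-3)))*(648 + 4151) = (1361 + 195)*(648 + 4151) = 1556*4799 = 7467244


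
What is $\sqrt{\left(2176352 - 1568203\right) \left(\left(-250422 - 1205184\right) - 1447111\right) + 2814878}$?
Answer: $i \sqrt{1765281625955} \approx 1.3286 \cdot 10^{6} i$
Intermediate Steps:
$\sqrt{\left(2176352 - 1568203\right) \left(\left(-250422 - 1205184\right) - 1447111\right) + 2814878} = \sqrt{608149 \left(-1455606 - 1447111\right) + 2814878} = \sqrt{608149 \left(-2902717\right) + 2814878} = \sqrt{-1765284440833 + 2814878} = \sqrt{-1765281625955} = i \sqrt{1765281625955}$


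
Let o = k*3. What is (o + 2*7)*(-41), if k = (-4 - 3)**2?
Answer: -6601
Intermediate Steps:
k = 49 (k = (-7)**2 = 49)
o = 147 (o = 49*3 = 147)
(o + 2*7)*(-41) = (147 + 2*7)*(-41) = (147 + 14)*(-41) = 161*(-41) = -6601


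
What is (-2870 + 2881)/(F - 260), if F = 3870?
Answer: 11/3610 ≈ 0.0030471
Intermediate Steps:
(-2870 + 2881)/(F - 260) = (-2870 + 2881)/(3870 - 260) = 11/3610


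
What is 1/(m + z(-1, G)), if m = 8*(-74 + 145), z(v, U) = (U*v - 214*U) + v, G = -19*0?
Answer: 1/567 ≈ 0.0017637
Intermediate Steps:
G = 0
z(v, U) = v - 214*U + U*v (z(v, U) = (-214*U + U*v) + v = v - 214*U + U*v)
m = 568 (m = 8*71 = 568)
1/(m + z(-1, G)) = 1/(568 + (-1 - 214*0 + 0*(-1))) = 1/(568 + (-1 + 0 + 0)) = 1/(568 - 1) = 1/567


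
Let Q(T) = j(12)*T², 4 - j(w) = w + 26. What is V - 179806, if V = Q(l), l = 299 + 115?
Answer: -6007270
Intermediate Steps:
j(w) = -22 - w (j(w) = 4 - (w + 26) = 4 - (26 + w) = 4 + (-26 - w) = -22 - w)
l = 414
Q(T) = -34*T² (Q(T) = (-22 - 1*12)*T² = (-22 - 12)*T² = -34*T²)
V = -5827464 (V = -34*414² = -34*171396 = -5827464)
V - 179806 = -5827464 - 179806 = -6007270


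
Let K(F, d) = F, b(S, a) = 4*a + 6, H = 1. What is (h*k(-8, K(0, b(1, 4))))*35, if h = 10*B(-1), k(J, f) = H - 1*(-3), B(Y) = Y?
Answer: -1400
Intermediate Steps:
b(S, a) = 6 + 4*a
k(J, f) = 4 (k(J, f) = 1 - 1*(-3) = 1 + 3 = 4)
h = -10 (h = 10*(-1) = -10)
(h*k(-8, K(0, b(1, 4))))*35 = -10*4*35 = -40*35 = -1400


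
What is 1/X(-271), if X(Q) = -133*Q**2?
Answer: -1/9767653 ≈ -1.0238e-7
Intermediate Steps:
1/X(-271) = 1/(-133*(-271)**2) = 1/(-133*73441) = 1/(-9767653) = -1/9767653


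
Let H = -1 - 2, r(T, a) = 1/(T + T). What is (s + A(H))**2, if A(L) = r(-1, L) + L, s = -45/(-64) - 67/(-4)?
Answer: 797449/4096 ≈ 194.69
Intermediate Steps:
r(T, a) = 1/(2*T)
H = -3
s = 1117/64 (s = -45*(-1/64) - 67*(-1/4) = 45/64 + 67/4 = 1117/64 ≈ 17.453)
A(L) = -1/2 + L (A(L) = (1/2)/(-1) + L = (1/2)*(-1) + L = -1/2 + L)
(s + A(H))**2 = (1117/64 + (-1/2 - 3))**2 = (1117/64 - 7/2)**2 = (893/64)**2 = 797449/4096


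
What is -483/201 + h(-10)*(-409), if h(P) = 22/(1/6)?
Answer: -3617357/67 ≈ -53990.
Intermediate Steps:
h(P) = 132 (h(P) = 22/(⅙) = 22*6 = 132)
-483/201 + h(-10)*(-409) = -483/201 + 132*(-409) = -483*1/201 - 53988 = -161/67 - 53988 = -3617357/67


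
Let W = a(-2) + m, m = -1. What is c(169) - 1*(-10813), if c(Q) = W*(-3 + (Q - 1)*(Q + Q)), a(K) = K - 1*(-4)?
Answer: 67594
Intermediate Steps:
a(K) = 4 + K (a(K) = K + 4 = 4 + K)
W = 1 (W = (4 - 2) - 1 = 2 - 1 = 1)
c(Q) = -3 + 2*Q*(-1 + Q) (c(Q) = 1*(-3 + (Q - 1)*(Q + Q)) = 1*(-3 + (-1 + Q)*(2*Q)) = 1*(-3 + 2*Q*(-1 + Q)) = -3 + 2*Q*(-1 + Q))
c(169) - 1*(-10813) = (-3 - 2*169 + 2*169**2) - 1*(-10813) = (-3 - 338 + 2*28561) + 10813 = (-3 - 338 + 57122) + 10813 = 56781 + 10813 = 67594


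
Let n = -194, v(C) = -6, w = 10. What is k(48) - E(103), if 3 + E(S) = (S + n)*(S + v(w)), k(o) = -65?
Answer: 8765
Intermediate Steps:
E(S) = -3 + (-194 + S)*(-6 + S) (E(S) = -3 + (S - 194)*(S - 6) = -3 + (-194 + S)*(-6 + S))
k(48) - E(103) = -65 - (1161 + 103**2 - 200*103) = -65 - (1161 + 10609 - 20600) = -65 - 1*(-8830) = -65 + 8830 = 8765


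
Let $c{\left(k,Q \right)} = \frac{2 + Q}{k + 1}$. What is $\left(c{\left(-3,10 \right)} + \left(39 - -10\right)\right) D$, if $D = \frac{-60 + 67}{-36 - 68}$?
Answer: $- \frac{301}{104} \approx -2.8942$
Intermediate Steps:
$D = - \frac{7}{104}$ ($D = \frac{7}{-104} = 7 \left(- \frac{1}{104}\right) = - \frac{7}{104} \approx -0.067308$)
$c{\left(k,Q \right)} = \frac{2 + Q}{1 + k}$
$\left(c{\left(-3,10 \right)} + \left(39 - -10\right)\right) D = \left(\frac{2 + 10}{1 - 3} + \left(39 - -10\right)\right) \left(- \frac{7}{104}\right) = \left(\frac{1}{-2} \cdot 12 + \left(39 + 10\right)\right) \left(- \frac{7}{104}\right) = \left(\left(- \frac{1}{2}\right) 12 + 49\right) \left(- \frac{7}{104}\right) = \left(-6 + 49\right) \left(- \frac{7}{104}\right) = 43 \left(- \frac{7}{104}\right) = - \frac{301}{104}$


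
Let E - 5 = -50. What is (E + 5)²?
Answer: 1600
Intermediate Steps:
E = -45 (E = 5 - 50 = -45)
(E + 5)² = (-45 + 5)² = (-40)² = 1600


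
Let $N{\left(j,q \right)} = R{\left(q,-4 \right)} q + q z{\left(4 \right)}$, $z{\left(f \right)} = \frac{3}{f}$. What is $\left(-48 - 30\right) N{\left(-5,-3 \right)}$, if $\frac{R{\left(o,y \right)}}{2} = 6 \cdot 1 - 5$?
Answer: $\frac{1287}{2} \approx 643.5$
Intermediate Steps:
$R{\left(o,y \right)} = 2$ ($R{\left(o,y \right)} = 2 \left(6 \cdot 1 - 5\right) = 2 \left(6 - 5\right) = 2 \cdot 1 = 2$)
$N{\left(j,q \right)} = \frac{11 q}{4}$ ($N{\left(j,q \right)} = 2 q + q \frac{3}{4} = 2 q + \frac{3 q}{4} = \frac{11 q}{4}$)
$\left(-48 - 30\right) N{\left(-5,-3 \right)} = \left(-48 - 30\right) \frac{11}{4} \left(-3\right) = \left(-78\right) \left(- \frac{33}{4}\right) = \frac{1287}{2}$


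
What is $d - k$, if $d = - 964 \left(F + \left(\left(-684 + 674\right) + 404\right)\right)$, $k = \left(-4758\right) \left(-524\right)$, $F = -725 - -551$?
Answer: $-2705272$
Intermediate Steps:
$F = -174$ ($F = -725 + 551 = -174$)
$k = 2493192$
$d = -212080$ ($d = - 964 \left(-174 + \left(\left(-684 + 674\right) + 404\right)\right) = - 964 \left(-174 + \left(-10 + 404\right)\right) = - 964 \left(-174 + 394\right) = \left(-964\right) 220 = -212080$)
$d - k = -212080 - 2493192 = -2705272$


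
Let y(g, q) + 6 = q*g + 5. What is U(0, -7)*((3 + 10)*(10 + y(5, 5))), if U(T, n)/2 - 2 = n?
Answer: -4420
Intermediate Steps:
U(T, n) = 4 + 2*n
y(g, q) = -1 + g*q (y(g, q) = -6 + (q*g + 5) = -6 + (g*q + 5) = -6 + (5 + g*q) = -1 + g*q)
U(0, -7)*((3 + 10)*(10 + y(5, 5))) = (4 + 2*(-7))*((3 + 10)*(10 + (-1 + 5*5))) = (4 - 14)*(13*(10 + (-1 + 25))) = -130*(10 + 24) = -130*34 = -10*442 = -4420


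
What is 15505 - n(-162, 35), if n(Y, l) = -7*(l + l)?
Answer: 15995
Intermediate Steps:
n(Y, l) = -14*l
15505 - n(-162, 35) = 15505 - (-14)*35 = 15505 - 1*(-490) = 15505 + 490 = 15995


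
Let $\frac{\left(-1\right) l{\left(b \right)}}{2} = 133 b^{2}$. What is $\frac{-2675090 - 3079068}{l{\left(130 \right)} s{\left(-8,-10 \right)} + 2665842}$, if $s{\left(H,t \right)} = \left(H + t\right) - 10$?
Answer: $- \frac{2877079}{64268521} \approx -0.044767$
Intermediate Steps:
$l{\left(b \right)} = - 266 b^{2}$ ($l{\left(b \right)} = - 2 \cdot 133 b^{2} = - 266 b^{2}$)
$s{\left(H,t \right)} = -10 + H + t$
$\frac{-2675090 - 3079068}{l{\left(130 \right)} s{\left(-8,-10 \right)} + 2665842} = \frac{-2675090 - 3079068}{- 266 \cdot 130^{2} \left(-10 - 8 - 10\right) + 2665842} = - \frac{5754158}{\left(-266\right) 16900 \left(-28\right) + 2665842} = - \frac{5754158}{\left(-4495400\right) \left(-28\right) + 2665842} = - \frac{5754158}{125871200 + 2665842} = - \frac{5754158}{128537042} = \left(-5754158\right) \frac{1}{128537042} = - \frac{2877079}{64268521}$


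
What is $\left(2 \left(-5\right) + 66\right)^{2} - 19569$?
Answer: $-16433$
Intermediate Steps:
$\left(2 \left(-5\right) + 66\right)^{2} - 19569 = \left(-10 + 66\right)^{2} - 19569 = 56^{2} - 19569 = 3136 - 19569 = -16433$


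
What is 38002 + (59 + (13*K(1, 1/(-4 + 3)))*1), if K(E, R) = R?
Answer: 38048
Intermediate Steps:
38002 + (59 + (13*K(1, 1/(-4 + 3)))*1) = 38002 + (59 + (13/(-4 + 3))*1) = 38002 + (59 + (13/(-1))*1) = 38002 + (59 + (13*(-1))*1) = 38002 + (59 - 13*1) = 38002 + (59 - 13) = 38002 + 46 = 38048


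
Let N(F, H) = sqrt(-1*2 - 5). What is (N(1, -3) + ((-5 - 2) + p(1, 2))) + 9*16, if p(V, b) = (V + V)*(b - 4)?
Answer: 133 + I*sqrt(7) ≈ 133.0 + 2.6458*I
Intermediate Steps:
N(F, H) = I*sqrt(7) (N(F, H) = sqrt(-2 - 5) = sqrt(-7) = I*sqrt(7))
p(V, b) = 2*V*(-4 + b) (p(V, b) = (2*V)*(-4 + b) = 2*V*(-4 + b))
(N(1, -3) + ((-5 - 2) + p(1, 2))) + 9*16 = (I*sqrt(7) + ((-5 - 2) + 2*1*(-4 + 2))) + 9*16 = (I*sqrt(7) + (-7 + 2*1*(-2))) + 144 = (I*sqrt(7) + (-7 - 4)) + 144 = (I*sqrt(7) - 11) + 144 = (-11 + I*sqrt(7)) + 144 = 133 + I*sqrt(7)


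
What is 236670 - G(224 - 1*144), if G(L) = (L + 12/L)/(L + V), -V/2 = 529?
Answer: 4629266803/19560 ≈ 2.3667e+5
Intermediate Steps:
V = -1058 (V = -2*529 = -1058)
G(L) = (L + 12/L)/(-1058 + L) (G(L) = (L + 12/L)/(L - 1058) = (L + 12/L)/(-1058 + L))
236670 - G(224 - 1*144) = 236670 - (12 + (224 - 1*144)²)/((224 - 1*144)*(-1058 + (224 - 1*144))) = 236670 - (12 + (224 - 144)²)/((224 - 144)*(-1058 + (224 - 144))) = 236670 - (12 + 80²)/(80*(-1058 + 80)) = 236670 - (12 + 6400)/(80*(-978)) = 236670 - (-1)*6412/(80*978) = 236670 - 1*(-1603/19560) = 236670 + 1603/19560 = 4629266803/19560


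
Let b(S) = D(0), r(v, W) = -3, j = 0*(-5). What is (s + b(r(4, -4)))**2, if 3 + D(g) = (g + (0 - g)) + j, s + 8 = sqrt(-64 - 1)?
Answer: (11 - I*sqrt(65))**2 ≈ 56.0 - 177.37*I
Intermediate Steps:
j = 0
s = -8 + I*sqrt(65) (s = -8 + sqrt(-64 - 1) = -8 + sqrt(-65) = -8 + I*sqrt(65) ≈ -8.0 + 8.0623*I)
D(g) = -3 (D(g) = -3 + ((g + (0 - g)) + 0) = -3 + ((g - g) + 0) = -3 + (0 + 0) = -3 + 0 = -3)
b(S) = -3
(s + b(r(4, -4)))**2 = ((-8 + I*sqrt(65)) - 3)**2 = (-11 + I*sqrt(65))**2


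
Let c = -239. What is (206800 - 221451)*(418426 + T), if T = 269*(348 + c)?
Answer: -6559941297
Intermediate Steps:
T = 29321 (T = 269*(348 - 239) = 269*109 = 29321)
(206800 - 221451)*(418426 + T) = (206800 - 221451)*(418426 + 29321) = -14651*447747 = -6559941297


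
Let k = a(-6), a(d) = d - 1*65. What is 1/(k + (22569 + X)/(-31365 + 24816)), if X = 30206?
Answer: -6549/517754 ≈ -0.012649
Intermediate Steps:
a(d) = -65 + d (a(d) = d - 65 = -65 + d)
k = -71 (k = -65 - 6 = -71)
1/(k + (22569 + X)/(-31365 + 24816)) = 1/(-71 + (22569 + 30206)/(-31365 + 24816)) = 1/(-71 + 52775/(-6549)) = 1/(-71 + 52775*(-1/6549)) = 1/(-71 - 52775/6549) = 1/(-517754/6549) = -6549/517754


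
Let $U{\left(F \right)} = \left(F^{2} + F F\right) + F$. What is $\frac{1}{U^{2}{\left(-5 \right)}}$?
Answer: $\frac{1}{2025} \approx 0.00049383$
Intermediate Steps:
$U{\left(F \right)} = F + 2 F^{2}$ ($U{\left(F \right)} = \left(F^{2} + F^{2}\right) + F = 2 F^{2} + F = F + 2 F^{2}$)
$\frac{1}{U^{2}{\left(-5 \right)}} = \frac{1}{\left(- 5 \left(1 + 2 \left(-5\right)\right)\right)^{2}} = \frac{1}{\left(- 5 \left(1 - 10\right)\right)^{2}} = \frac{1}{\left(\left(-5\right) \left(-9\right)\right)^{2}} = \frac{1}{45^{2}} = \frac{1}{2025}$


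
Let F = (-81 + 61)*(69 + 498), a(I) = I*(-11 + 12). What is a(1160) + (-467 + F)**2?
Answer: 139406409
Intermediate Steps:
a(I) = I (a(I) = I*1 = I)
F = -11340 (F = -20*567 = -11340)
a(1160) + (-467 + F)**2 = 1160 + (-467 - 11340)**2 = 1160 + (-11807)**2 = 1160 + 139405249 = 139406409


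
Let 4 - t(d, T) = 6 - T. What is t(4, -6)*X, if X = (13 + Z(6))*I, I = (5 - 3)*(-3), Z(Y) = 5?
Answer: 864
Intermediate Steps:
I = -6 (I = 2*(-3) = -6)
X = -108 (X = (13 + 5)*(-6) = 18*(-6) = -108)
t(d, T) = -2 + T (t(d, T) = 4 - (6 - T) = 4 + (-6 + T) = -2 + T)
t(4, -6)*X = (-2 - 6)*(-108) = -8*(-108) = 864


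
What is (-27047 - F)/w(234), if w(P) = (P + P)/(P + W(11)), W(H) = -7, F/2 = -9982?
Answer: -178649/52 ≈ -3435.6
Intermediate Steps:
F = -19964 (F = 2*(-9982) = -19964)
w(P) = 2*P/(-7 + P) (w(P) = (P + P)/(P - 7) = (2*P)/(-7 + P) = 2*P/(-7 + P))
(-27047 - F)/w(234) = (-27047 - 1*(-19964))/((2*234/(-7 + 234))) = (-27047 + 19964)/((2*234/227)) = -7083/(2*234*(1/227)) = -7083/468/227 = -7083*227/468 = -178649/52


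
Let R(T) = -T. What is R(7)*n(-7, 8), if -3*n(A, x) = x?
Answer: 56/3 ≈ 18.667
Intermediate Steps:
n(A, x) = -x/3
R(7)*n(-7, 8) = (-1*7)*(-1/3*8) = -7*(-8/3) = 56/3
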